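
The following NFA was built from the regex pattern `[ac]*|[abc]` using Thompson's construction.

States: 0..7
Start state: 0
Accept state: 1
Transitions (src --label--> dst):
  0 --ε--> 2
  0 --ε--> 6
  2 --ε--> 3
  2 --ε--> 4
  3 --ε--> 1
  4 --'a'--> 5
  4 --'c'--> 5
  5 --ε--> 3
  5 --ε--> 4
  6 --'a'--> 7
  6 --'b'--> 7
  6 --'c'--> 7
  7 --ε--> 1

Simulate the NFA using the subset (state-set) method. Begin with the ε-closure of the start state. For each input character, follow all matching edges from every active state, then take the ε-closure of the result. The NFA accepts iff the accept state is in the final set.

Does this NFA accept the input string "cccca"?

S₀ = ε-closure({0}) = {0,1,2,3,4,6}
'c' @ 1: {1,3,4,5,7}  (accept∈set)
'c' @ 2: {1,3,4,5}  (accept∈set)
'c' @ 3: {1,3,4,5}  (accept∈set)
'c' @ 4: {1,3,4,5}  (accept∈set)
'a' @ 5: {1,3,4,5}  (accept∈set)
end set {1,3,4,5} — state 1 in

Answer: ACCEPT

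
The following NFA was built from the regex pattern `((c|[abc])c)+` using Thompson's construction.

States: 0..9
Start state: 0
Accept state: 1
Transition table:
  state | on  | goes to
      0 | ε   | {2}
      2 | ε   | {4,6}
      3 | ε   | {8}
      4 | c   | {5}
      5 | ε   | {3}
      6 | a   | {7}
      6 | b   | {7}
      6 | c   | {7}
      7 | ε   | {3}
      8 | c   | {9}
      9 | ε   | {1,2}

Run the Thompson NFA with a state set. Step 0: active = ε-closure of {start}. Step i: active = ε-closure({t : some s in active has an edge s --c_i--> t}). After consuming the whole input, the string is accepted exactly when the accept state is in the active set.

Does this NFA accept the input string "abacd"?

Answer: REJECT

Trace:
S₀ = ε-closure({0}) = {0,2,4,6}
'a' @ 1: {3,7,8}
'b' @ 2: {}  — dead — no transitions
rest 'acd' ignored (set empty)
end set {} — state 1 not in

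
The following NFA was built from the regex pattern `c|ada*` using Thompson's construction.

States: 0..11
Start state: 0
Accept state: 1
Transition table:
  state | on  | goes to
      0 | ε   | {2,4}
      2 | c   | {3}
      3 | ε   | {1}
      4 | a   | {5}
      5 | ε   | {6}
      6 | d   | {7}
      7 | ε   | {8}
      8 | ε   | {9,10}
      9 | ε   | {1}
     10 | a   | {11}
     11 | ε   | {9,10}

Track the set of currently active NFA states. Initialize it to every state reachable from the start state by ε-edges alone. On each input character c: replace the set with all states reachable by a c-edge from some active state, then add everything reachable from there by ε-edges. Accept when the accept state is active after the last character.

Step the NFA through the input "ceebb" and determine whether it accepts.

initial (ε-close {0}): {0,2,4}
'c' @ 1: {1,3}  [accepting]
'e' @ 2: {}  — state set empty
rest 'ebb' ignored (set empty)
after full input: {}  (accept=1 not in)

Answer: REJECT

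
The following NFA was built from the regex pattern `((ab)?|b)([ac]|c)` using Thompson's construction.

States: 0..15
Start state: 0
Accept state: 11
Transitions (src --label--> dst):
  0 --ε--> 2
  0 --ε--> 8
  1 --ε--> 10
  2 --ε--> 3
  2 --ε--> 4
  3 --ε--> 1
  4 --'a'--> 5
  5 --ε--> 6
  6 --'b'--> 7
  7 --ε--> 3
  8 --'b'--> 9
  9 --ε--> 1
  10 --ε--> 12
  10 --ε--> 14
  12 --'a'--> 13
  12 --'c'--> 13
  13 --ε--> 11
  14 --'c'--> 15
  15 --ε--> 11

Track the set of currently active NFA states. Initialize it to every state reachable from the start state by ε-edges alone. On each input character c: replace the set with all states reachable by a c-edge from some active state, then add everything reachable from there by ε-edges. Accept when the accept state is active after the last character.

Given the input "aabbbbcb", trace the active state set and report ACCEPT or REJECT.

initial (ε-close {0}): {0,1,2,3,4,8,10,12,14}
'a' @ 1: {5,6,11,13}  (accept∈set)
'a' @ 2: {}  — dead — no transitions
rest 'bbbbcb' ignored (set empty)
after full input: {}  (accept=11 not in)

Answer: REJECT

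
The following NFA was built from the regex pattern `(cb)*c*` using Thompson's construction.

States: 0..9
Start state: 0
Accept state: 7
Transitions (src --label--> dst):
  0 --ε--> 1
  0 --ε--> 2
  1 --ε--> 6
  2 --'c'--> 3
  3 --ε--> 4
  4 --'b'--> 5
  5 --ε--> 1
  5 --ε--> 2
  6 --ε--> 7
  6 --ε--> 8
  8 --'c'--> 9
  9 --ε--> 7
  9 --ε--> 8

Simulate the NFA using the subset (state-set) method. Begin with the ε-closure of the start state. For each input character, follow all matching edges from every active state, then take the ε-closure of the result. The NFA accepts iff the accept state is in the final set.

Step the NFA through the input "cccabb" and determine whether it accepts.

Answer: REJECT

Derivation:
S₀ = ε-closure({0}) = {0,1,2,6,7,8}
'c' @ 1: {3,4,7,8,9}  [accepting]
'c' @ 2: {7,8,9}  [accepting]
'c' @ 3: {7,8,9}  [accepting]
'a' @ 4: {}  — dead — no transitions
rest 'bb' ignored (set empty)
end set {} — state 7 not in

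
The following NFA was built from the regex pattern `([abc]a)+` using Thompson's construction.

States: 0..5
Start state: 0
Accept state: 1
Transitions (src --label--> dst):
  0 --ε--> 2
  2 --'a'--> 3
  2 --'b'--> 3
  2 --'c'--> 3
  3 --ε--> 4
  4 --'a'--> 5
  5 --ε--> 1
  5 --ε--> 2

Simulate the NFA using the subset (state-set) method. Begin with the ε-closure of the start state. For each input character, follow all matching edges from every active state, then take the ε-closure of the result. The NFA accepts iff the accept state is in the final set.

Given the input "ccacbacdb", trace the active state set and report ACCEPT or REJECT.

S₀ = ε-closure({0}) = {0,2}
'c' @ 1: {3,4}
'c' @ 2: {}  — no active states
rest 'acbacdb' ignored (set empty)
end set {} — state 1 not in

Answer: REJECT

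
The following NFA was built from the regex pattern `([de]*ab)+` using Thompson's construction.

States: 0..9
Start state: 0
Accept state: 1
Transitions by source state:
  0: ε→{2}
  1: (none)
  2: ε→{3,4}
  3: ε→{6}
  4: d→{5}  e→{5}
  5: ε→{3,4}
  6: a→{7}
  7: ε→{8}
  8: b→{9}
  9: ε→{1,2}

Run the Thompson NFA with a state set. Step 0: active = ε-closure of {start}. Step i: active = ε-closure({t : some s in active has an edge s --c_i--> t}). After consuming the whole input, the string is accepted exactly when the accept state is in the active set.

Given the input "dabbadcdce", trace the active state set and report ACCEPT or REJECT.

Answer: REJECT

Derivation:
initial (ε-close {0}): {0,2,3,4,6}
'd' @ 1: {3,4,5,6}
'a' @ 2: {7,8}
'b' @ 3: {1,2,3,4,6,9}  [accepting]
'b' @ 4: {}  — dead — no transitions
rest 'adcdce' ignored (set empty)
final: {}; accept 1 not in set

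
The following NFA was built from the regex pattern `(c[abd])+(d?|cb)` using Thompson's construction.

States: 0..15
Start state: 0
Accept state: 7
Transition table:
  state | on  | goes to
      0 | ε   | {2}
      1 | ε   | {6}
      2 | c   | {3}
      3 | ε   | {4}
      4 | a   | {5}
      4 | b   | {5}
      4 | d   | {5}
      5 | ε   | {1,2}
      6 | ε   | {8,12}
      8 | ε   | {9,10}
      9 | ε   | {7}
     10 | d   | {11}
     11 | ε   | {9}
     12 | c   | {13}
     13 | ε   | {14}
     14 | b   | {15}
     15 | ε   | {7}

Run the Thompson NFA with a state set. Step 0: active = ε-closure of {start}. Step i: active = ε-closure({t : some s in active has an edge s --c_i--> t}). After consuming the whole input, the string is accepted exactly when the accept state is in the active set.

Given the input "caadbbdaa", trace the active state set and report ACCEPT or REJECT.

initial (ε-close {0}): {0,2}
'c' @ 1: {3,4}
'a' @ 2: {1,2,5,6,7,8,9,10,12}  (accept∈set)
'a' @ 3: {}  — no active states
rest 'dbbdaa' ignored (set empty)
end set {} — state 7 not in

Answer: REJECT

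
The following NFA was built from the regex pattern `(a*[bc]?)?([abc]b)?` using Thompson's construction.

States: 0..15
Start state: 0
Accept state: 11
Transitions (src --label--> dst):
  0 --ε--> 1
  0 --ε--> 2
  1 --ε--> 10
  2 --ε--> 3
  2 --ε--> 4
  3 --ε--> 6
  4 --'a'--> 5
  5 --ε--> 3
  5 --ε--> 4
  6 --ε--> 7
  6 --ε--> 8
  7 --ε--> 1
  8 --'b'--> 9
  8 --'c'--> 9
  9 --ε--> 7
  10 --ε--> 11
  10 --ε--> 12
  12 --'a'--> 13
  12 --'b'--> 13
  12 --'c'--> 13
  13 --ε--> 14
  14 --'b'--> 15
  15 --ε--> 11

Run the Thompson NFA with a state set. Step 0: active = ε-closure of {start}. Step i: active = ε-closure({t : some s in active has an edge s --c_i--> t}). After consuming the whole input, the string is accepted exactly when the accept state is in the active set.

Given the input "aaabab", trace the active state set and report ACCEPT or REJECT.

start: ε-closure({0}) = {0,1,2,3,4,6,7,8,10,11,12}
'a' @ 1: {1,3,4,5,6,7,8,10,11,12,13,14}  (accept∈set)
'a' @ 2: {1,3,4,5,6,7,8,10,11,12,13,14}  (accept∈set)
'a' @ 3: {1,3,4,5,6,7,8,10,11,12,13,14}  (accept∈set)
'b' @ 4: {1,7,9,10,11,12,13,14,15}  (accept∈set)
'a' @ 5: {13,14}
'b' @ 6: {11,15}  (accept∈set)
after full input: {11,15}  (accept=11 in)

Answer: ACCEPT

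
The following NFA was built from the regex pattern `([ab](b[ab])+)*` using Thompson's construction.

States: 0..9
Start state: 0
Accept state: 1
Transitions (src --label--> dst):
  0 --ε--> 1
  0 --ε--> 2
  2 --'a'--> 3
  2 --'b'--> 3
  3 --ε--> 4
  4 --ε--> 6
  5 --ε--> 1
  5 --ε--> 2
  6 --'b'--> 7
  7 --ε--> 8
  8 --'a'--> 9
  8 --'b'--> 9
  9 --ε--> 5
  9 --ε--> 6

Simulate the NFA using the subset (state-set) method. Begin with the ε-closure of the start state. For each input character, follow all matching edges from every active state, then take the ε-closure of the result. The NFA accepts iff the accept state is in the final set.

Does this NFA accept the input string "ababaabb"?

Answer: ACCEPT

Trace:
start: ε-closure({0}) = {0,1,2}
'a' @ 1: {3,4,6}
'b' @ 2: {7,8}
'a' @ 3: {1,2,5,6,9}  (accept∈set)
'b' @ 4: {3,4,6,7,8}
'a' @ 5: {1,2,5,6,9}  (accept∈set)
'a' @ 6: {3,4,6}
'b' @ 7: {7,8}
'b' @ 8: {1,2,5,6,9}  (accept∈set)
final: {1,2,5,6,9}; accept 1 in set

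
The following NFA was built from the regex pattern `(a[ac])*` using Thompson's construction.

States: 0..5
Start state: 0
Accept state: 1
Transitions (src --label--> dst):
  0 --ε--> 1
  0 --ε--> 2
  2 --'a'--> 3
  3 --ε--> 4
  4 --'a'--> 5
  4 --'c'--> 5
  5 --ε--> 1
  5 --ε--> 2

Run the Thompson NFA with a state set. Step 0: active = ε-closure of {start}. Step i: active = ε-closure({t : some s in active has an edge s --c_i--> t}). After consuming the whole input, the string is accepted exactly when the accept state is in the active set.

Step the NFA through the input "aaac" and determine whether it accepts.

start: ε-closure({0}) = {0,1,2}
'a' @ 1: {3,4}
'a' @ 2: {1,2,5}  (accept∈set)
'a' @ 3: {3,4}
'c' @ 4: {1,2,5}  (accept∈set)
final: {1,2,5}; accept 1 in set

Answer: ACCEPT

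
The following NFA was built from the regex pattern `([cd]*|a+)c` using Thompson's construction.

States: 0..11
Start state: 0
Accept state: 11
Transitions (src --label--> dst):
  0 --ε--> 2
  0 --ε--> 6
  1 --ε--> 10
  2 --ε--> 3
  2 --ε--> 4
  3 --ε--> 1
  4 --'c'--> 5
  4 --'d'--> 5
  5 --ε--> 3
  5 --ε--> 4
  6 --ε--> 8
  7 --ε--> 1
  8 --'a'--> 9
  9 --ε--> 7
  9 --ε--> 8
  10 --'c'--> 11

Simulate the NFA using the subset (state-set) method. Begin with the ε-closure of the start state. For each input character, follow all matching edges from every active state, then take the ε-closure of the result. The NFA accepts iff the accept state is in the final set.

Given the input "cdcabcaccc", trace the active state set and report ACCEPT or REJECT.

initial (ε-close {0}): {0,1,2,3,4,6,8,10}
'c' @ 1: {1,3,4,5,10,11}  (accept∈set)
'd' @ 2: {1,3,4,5,10}
'c' @ 3: {1,3,4,5,10,11}  (accept∈set)
'a' @ 4: {}  — dead — no transitions
rest 'bcaccc' ignored (set empty)
final: {}; accept 11 not in set

Answer: REJECT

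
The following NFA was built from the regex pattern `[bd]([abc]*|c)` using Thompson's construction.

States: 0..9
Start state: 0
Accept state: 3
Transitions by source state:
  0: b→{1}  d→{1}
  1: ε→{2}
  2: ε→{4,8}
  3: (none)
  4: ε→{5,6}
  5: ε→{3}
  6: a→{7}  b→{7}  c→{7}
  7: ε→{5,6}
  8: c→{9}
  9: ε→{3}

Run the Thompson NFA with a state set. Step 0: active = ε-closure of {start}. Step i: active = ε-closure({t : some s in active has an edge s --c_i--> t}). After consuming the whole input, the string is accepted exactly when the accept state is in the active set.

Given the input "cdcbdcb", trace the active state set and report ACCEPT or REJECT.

Answer: REJECT

Trace:
initial (ε-close {0}): {0}
'c' @ 1: {}  — state set empty
rest 'dcbdcb' ignored (set empty)
end set {} — state 3 not in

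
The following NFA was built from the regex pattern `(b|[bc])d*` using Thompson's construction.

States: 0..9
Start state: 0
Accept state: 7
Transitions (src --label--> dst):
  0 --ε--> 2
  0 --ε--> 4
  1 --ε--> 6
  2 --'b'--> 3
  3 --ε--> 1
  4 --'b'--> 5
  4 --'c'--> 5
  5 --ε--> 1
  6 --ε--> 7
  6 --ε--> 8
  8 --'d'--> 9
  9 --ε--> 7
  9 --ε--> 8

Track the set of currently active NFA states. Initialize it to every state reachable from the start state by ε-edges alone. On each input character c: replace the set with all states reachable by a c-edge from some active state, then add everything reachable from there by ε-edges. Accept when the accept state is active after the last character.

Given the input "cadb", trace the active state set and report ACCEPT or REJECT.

initial (ε-close {0}): {0,2,4}
'c' @ 1: {1,5,6,7,8}  (accept∈set)
'a' @ 2: {}  — no active states
rest 'db' ignored (set empty)
final: {}; accept 7 not in set

Answer: REJECT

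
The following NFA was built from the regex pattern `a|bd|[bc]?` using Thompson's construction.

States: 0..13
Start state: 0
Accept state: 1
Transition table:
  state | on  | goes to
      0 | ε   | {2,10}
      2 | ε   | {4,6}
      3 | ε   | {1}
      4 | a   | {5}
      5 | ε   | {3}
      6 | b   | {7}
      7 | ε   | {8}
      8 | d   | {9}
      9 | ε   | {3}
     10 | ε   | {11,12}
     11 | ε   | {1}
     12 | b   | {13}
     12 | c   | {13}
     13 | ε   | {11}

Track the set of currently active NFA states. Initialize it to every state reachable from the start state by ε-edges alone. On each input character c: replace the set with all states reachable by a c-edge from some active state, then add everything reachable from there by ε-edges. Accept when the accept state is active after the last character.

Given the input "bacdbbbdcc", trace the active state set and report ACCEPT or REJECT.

Answer: REJECT

Trace:
initial (ε-close {0}): {0,1,2,4,6,10,11,12}
'b' @ 1: {1,7,8,11,13}  [accepting]
'a' @ 2: {}  — dead — no transitions
rest 'cdbbbdcc' ignored (set empty)
end set {} — state 1 not in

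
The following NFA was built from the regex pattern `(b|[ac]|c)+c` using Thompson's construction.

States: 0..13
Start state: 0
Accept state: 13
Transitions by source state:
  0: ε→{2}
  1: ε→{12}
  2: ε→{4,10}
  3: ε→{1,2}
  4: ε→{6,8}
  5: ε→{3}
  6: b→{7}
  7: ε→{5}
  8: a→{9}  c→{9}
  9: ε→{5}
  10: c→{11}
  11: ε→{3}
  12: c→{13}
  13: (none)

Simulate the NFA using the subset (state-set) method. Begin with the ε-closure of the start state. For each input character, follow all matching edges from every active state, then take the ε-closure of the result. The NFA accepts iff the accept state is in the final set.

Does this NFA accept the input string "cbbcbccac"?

Answer: ACCEPT

Trace:
initial (ε-close {0}): {0,2,4,6,8,10}
'c' @ 1: {1,2,3,4,5,6,8,9,10,11,12}
'b' @ 2: {1,2,3,4,5,6,7,8,10,12}
'b' @ 3: {1,2,3,4,5,6,7,8,10,12}
'c' @ 4: {1,2,3,4,5,6,8,9,10,11,12,13}  [accepting]
'b' @ 5: {1,2,3,4,5,6,7,8,10,12}
'c' @ 6: {1,2,3,4,5,6,8,9,10,11,12,13}  [accepting]
'c' @ 7: {1,2,3,4,5,6,8,9,10,11,12,13}  [accepting]
'a' @ 8: {1,2,3,4,5,6,8,9,10,12}
'c' @ 9: {1,2,3,4,5,6,8,9,10,11,12,13}  [accepting]
after full input: {1,2,3,4,5,6,8,9,10,11,12,13}  (accept=13 in)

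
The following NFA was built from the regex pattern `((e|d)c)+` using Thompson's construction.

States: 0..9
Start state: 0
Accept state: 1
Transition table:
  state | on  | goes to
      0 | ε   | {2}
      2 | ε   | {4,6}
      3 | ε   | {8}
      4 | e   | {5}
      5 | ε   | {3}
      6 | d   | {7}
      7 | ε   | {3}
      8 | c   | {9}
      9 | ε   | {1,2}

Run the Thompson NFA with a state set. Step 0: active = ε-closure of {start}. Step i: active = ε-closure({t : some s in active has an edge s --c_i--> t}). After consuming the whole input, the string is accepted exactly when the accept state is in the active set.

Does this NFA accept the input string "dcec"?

initial (ε-close {0}): {0,2,4,6}
'd' @ 1: {3,7,8}
'c' @ 2: {1,2,4,6,9}  (accept∈set)
'e' @ 3: {3,5,8}
'c' @ 4: {1,2,4,6,9}  (accept∈set)
final: {1,2,4,6,9}; accept 1 in set

Answer: ACCEPT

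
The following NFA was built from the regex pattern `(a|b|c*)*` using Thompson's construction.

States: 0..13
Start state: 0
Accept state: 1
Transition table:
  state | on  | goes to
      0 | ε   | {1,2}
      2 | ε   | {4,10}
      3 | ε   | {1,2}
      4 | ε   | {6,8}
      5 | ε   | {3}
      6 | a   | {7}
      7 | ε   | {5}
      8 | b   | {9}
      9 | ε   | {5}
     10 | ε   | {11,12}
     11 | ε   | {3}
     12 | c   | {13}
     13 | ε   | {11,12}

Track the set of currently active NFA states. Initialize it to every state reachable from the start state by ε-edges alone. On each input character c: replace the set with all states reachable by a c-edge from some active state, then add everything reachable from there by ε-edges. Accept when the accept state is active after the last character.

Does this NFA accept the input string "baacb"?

Answer: ACCEPT

Trace:
initial (ε-close {0}): {0,1,2,3,4,6,8,10,11,12}
'b' @ 1: {1,2,3,4,5,6,8,9,10,11,12}  ✓accept
'a' @ 2: {1,2,3,4,5,6,7,8,10,11,12}  ✓accept
'a' @ 3: {1,2,3,4,5,6,7,8,10,11,12}  ✓accept
'c' @ 4: {1,2,3,4,6,8,10,11,12,13}  ✓accept
'b' @ 5: {1,2,3,4,5,6,8,9,10,11,12}  ✓accept
final: {1,2,3,4,5,6,8,9,10,11,12}; accept 1 in set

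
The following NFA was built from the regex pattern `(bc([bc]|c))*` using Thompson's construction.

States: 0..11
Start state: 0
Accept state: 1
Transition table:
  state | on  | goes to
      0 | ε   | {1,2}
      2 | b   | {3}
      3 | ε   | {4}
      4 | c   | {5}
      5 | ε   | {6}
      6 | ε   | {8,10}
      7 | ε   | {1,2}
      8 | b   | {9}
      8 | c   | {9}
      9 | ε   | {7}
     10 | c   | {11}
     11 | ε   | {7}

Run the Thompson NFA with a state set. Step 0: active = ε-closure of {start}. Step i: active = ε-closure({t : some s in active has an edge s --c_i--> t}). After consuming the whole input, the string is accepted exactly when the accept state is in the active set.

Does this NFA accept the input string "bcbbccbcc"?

S₀ = ε-closure({0}) = {0,1,2}
'b' @ 1: {3,4}
'c' @ 2: {5,6,8,10}
'b' @ 3: {1,2,7,9}  [accepting]
'b' @ 4: {3,4}
'c' @ 5: {5,6,8,10}
'c' @ 6: {1,2,7,9,11}  [accepting]
'b' @ 7: {3,4}
'c' @ 8: {5,6,8,10}
'c' @ 9: {1,2,7,9,11}  [accepting]
final: {1,2,7,9,11}; accept 1 in set

Answer: ACCEPT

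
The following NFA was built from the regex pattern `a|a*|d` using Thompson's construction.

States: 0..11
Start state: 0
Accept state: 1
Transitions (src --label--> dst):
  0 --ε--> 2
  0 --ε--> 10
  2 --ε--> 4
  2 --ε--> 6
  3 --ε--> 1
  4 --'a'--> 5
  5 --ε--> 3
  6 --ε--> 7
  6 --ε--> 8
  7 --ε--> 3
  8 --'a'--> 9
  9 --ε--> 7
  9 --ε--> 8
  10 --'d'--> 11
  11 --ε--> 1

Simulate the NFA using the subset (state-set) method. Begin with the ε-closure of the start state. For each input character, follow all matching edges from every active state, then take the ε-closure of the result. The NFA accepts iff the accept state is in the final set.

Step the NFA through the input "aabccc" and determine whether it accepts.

S₀ = ε-closure({0}) = {0,1,2,3,4,6,7,8,10}
'a' @ 1: {1,3,5,7,8,9}  (accept∈set)
'a' @ 2: {1,3,7,8,9}  (accept∈set)
'b' @ 3: {}  — dead — no transitions
rest 'ccc' ignored (set empty)
after full input: {}  (accept=1 not in)

Answer: REJECT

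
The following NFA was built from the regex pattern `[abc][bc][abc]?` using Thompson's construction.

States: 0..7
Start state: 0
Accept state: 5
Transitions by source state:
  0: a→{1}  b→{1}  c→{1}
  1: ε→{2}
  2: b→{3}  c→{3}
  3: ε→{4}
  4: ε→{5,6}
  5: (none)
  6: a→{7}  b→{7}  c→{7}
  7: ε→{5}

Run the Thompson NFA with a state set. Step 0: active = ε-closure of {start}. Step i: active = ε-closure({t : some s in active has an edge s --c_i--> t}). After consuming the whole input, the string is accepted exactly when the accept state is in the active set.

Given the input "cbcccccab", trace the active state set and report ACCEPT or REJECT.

initial (ε-close {0}): {0}
'c' @ 1: {1,2}
'b' @ 2: {3,4,5,6}  ✓accept
'c' @ 3: {5,7}  ✓accept
'c' @ 4: {}  — state set empty
rest 'cccab' ignored (set empty)
final: {}; accept 5 not in set

Answer: REJECT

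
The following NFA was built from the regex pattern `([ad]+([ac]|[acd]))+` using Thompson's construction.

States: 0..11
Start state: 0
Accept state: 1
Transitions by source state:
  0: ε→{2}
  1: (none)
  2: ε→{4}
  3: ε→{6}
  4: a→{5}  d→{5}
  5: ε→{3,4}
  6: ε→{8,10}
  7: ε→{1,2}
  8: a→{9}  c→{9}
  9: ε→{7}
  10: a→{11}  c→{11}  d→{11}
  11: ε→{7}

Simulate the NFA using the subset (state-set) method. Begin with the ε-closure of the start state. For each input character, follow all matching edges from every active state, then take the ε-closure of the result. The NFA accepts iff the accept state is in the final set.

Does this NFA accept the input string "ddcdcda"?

Answer: ACCEPT

Trace:
S₀ = ε-closure({0}) = {0,2,4}
'd' @ 1: {3,4,5,6,8,10}
'd' @ 2: {1,2,3,4,5,6,7,8,10,11}  ✓accept
'c' @ 3: {1,2,4,7,9,11}  ✓accept
'd' @ 4: {3,4,5,6,8,10}
'c' @ 5: {1,2,4,7,9,11}  ✓accept
'd' @ 6: {3,4,5,6,8,10}
'a' @ 7: {1,2,3,4,5,6,7,8,9,10,11}  ✓accept
after full input: {1,2,3,4,5,6,7,8,9,10,11}  (accept=1 in)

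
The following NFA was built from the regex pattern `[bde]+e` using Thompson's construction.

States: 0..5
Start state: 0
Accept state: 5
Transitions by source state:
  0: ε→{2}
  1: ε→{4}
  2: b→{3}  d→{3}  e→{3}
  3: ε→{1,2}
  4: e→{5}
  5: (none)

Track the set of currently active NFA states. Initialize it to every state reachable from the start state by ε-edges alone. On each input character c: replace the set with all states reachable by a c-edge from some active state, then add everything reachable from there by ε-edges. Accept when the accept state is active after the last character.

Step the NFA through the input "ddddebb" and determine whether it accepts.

initial (ε-close {0}): {0,2}
'd' @ 1: {1,2,3,4}
'd' @ 2: {1,2,3,4}
'd' @ 3: {1,2,3,4}
'd' @ 4: {1,2,3,4}
'e' @ 5: {1,2,3,4,5}  ✓accept
'b' @ 6: {1,2,3,4}
'b' @ 7: {1,2,3,4}
end set {1,2,3,4} — state 5 not in

Answer: REJECT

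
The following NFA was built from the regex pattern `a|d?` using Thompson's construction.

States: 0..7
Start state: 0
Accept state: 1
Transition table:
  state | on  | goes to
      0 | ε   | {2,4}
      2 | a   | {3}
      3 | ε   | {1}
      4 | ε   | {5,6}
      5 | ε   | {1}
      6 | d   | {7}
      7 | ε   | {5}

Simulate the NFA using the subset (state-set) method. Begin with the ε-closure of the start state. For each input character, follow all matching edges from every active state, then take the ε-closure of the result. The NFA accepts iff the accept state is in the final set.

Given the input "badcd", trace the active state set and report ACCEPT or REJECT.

Answer: REJECT

Trace:
start: ε-closure({0}) = {0,1,2,4,5,6}
'b' @ 1: {}  — state set empty
rest 'adcd' ignored (set empty)
end set {} — state 1 not in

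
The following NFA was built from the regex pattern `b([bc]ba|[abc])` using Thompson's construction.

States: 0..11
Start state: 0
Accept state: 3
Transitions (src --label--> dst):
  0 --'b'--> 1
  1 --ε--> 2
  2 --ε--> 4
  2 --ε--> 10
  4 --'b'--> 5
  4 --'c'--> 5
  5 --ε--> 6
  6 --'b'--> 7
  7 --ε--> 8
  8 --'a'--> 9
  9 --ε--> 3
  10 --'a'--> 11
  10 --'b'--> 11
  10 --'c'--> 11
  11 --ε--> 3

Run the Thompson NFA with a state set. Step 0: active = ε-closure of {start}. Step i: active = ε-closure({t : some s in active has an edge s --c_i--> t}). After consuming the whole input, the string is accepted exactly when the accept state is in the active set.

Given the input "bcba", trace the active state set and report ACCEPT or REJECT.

start: ε-closure({0}) = {0}
'b' @ 1: {1,2,4,10}
'c' @ 2: {3,5,6,11}  [accepting]
'b' @ 3: {7,8}
'a' @ 4: {3,9}  [accepting]
final: {3,9}; accept 3 in set

Answer: ACCEPT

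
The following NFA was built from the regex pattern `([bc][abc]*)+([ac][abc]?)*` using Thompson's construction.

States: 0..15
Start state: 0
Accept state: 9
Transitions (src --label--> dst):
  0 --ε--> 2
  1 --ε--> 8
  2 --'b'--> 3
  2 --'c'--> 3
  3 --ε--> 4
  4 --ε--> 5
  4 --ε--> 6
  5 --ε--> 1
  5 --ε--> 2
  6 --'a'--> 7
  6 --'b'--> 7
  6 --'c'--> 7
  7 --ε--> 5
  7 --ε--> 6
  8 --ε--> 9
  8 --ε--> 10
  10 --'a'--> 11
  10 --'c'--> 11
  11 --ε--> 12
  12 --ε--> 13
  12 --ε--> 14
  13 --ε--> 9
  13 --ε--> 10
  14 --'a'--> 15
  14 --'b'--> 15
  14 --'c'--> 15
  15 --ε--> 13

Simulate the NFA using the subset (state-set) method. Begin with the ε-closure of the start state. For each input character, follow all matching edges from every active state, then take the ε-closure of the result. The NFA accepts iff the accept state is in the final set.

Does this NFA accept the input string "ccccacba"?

Answer: ACCEPT

Steps:
start: ε-closure({0}) = {0,2}
'c' @ 1: {1,2,3,4,5,6,8,9,10}  [accepting]
'c' @ 2: {1,2,3,4,5,6,7,8,9,10,11,12,13,14}  [accepting]
'c' @ 3: {1,2,3,4,5,6,7,8,9,10,11,12,13,14,15}  [accepting]
'c' @ 4: {1,2,3,4,5,6,7,8,9,10,11,12,13,14,15}  [accepting]
'a' @ 5: {1,2,5,6,7,8,9,10,11,12,13,14,15}  [accepting]
'c' @ 6: {1,2,3,4,5,6,7,8,9,10,11,12,13,14,15}  [accepting]
'b' @ 7: {1,2,3,4,5,6,7,8,9,10,13,15}  [accepting]
'a' @ 8: {1,2,5,6,7,8,9,10,11,12,13,14}  [accepting]
end set {1,2,5,6,7,8,9,10,11,12,13,14} — state 9 in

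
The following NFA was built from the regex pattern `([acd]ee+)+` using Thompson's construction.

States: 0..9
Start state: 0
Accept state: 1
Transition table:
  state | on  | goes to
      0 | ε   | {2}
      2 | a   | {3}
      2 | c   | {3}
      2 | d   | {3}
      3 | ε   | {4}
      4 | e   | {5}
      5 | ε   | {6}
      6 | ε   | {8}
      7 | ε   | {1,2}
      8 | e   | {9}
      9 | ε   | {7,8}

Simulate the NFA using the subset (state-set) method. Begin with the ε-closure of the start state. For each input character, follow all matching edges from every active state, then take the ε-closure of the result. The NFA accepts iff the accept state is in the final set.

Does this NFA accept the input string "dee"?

initial (ε-close {0}): {0,2}
'd' @ 1: {3,4}
'e' @ 2: {5,6,8}
'e' @ 3: {1,2,7,8,9}  ✓accept
end set {1,2,7,8,9} — state 1 in

Answer: ACCEPT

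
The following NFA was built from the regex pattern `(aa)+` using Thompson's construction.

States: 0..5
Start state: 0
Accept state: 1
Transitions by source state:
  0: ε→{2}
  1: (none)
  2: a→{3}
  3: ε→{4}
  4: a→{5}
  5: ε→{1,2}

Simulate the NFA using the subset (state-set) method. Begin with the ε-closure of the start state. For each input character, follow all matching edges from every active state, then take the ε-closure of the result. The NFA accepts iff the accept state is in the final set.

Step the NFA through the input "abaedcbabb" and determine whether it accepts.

start: ε-closure({0}) = {0,2}
'a' @ 1: {3,4}
'b' @ 2: {}  — no active states
rest 'aedcbabb' ignored (set empty)
after full input: {}  (accept=1 not in)

Answer: REJECT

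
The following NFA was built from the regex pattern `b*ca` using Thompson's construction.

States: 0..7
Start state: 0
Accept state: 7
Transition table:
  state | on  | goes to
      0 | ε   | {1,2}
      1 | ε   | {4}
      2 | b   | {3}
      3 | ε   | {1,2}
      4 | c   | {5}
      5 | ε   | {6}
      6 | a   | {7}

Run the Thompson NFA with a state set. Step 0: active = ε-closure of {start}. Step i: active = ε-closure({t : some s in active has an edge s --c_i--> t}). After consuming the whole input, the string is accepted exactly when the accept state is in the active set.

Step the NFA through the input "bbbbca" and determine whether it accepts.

Answer: ACCEPT

Trace:
start: ε-closure({0}) = {0,1,2,4}
'b' @ 1: {1,2,3,4}
'b' @ 2: {1,2,3,4}
'b' @ 3: {1,2,3,4}
'b' @ 4: {1,2,3,4}
'c' @ 5: {5,6}
'a' @ 6: {7}  (accept∈set)
after full input: {7}  (accept=7 in)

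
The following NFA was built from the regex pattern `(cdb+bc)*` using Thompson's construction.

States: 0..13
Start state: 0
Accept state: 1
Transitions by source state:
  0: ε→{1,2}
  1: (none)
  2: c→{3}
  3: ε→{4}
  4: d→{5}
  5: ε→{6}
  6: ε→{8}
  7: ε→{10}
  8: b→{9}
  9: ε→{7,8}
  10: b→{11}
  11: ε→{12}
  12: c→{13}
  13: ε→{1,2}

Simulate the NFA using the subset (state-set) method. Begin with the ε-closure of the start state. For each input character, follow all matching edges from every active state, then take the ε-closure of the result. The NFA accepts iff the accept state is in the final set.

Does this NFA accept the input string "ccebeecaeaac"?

Answer: REJECT

Steps:
S₀ = ε-closure({0}) = {0,1,2}
'c' @ 1: {3,4}
'c' @ 2: {}  — no active states
rest 'ebeecaeaac' ignored (set empty)
final: {}; accept 1 not in set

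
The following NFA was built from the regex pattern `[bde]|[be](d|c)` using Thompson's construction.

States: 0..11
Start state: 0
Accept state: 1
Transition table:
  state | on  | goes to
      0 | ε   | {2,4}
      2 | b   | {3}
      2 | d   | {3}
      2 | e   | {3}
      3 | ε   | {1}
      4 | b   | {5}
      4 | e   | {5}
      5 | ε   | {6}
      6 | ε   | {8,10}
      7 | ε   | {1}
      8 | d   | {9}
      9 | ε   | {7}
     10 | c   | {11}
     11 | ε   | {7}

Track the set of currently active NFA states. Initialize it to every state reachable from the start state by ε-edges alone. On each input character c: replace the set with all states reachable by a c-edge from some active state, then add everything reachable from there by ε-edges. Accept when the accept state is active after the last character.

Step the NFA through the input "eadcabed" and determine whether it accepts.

initial (ε-close {0}): {0,2,4}
'e' @ 1: {1,3,5,6,8,10}  ✓accept
'a' @ 2: {}  — no active states
rest 'dcabed' ignored (set empty)
final: {}; accept 1 not in set

Answer: REJECT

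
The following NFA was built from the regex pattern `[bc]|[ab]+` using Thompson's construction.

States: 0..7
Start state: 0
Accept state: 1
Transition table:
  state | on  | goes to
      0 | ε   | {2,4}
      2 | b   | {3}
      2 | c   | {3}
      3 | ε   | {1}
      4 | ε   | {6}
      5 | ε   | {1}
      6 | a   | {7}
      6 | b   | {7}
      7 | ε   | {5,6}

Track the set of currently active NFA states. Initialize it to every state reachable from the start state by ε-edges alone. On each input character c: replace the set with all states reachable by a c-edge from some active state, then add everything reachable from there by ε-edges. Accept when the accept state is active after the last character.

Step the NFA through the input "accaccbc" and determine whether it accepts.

Answer: REJECT

Steps:
S₀ = ε-closure({0}) = {0,2,4,6}
'a' @ 1: {1,5,6,7}  [accepting]
'c' @ 2: {}  — no active states
rest 'caccbc' ignored (set empty)
after full input: {}  (accept=1 not in)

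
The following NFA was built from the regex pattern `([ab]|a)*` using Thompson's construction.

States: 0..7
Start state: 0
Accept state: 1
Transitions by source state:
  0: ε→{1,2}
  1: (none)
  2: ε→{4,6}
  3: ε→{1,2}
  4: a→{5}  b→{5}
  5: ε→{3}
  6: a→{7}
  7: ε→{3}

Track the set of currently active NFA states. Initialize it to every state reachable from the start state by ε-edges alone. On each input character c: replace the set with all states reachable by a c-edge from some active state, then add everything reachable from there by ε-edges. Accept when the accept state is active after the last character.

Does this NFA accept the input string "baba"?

Answer: ACCEPT

Derivation:
S₀ = ε-closure({0}) = {0,1,2,4,6}
'b' @ 1: {1,2,3,4,5,6}  ✓accept
'a' @ 2: {1,2,3,4,5,6,7}  ✓accept
'b' @ 3: {1,2,3,4,5,6}  ✓accept
'a' @ 4: {1,2,3,4,5,6,7}  ✓accept
final: {1,2,3,4,5,6,7}; accept 1 in set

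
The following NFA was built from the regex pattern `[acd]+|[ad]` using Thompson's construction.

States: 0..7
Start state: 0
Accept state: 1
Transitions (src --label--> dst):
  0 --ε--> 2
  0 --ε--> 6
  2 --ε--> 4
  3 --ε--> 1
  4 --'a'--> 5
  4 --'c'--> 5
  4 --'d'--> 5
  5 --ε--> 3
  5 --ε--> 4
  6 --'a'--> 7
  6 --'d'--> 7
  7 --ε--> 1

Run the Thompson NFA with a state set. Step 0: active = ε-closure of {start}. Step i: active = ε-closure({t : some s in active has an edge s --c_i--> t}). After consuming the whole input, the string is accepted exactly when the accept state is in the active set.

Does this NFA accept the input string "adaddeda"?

S₀ = ε-closure({0}) = {0,2,4,6}
'a' @ 1: {1,3,4,5,7}  (accept∈set)
'd' @ 2: {1,3,4,5}  (accept∈set)
'a' @ 3: {1,3,4,5}  (accept∈set)
'd' @ 4: {1,3,4,5}  (accept∈set)
'd' @ 5: {1,3,4,5}  (accept∈set)
'e' @ 6: {}  — no active states
rest 'da' ignored (set empty)
final: {}; accept 1 not in set

Answer: REJECT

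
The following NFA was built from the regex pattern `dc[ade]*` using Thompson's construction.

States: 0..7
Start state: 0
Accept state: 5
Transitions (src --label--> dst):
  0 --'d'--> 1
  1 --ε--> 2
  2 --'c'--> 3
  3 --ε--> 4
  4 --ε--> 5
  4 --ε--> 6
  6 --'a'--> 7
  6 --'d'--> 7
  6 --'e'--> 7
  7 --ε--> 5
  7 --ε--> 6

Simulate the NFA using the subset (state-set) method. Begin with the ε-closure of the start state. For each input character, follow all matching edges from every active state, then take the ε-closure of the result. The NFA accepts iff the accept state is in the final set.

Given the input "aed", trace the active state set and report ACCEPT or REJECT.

Answer: REJECT

Derivation:
start: ε-closure({0}) = {0}
'a' @ 1: {}  — dead — no transitions
rest 'ed' ignored (set empty)
final: {}; accept 5 not in set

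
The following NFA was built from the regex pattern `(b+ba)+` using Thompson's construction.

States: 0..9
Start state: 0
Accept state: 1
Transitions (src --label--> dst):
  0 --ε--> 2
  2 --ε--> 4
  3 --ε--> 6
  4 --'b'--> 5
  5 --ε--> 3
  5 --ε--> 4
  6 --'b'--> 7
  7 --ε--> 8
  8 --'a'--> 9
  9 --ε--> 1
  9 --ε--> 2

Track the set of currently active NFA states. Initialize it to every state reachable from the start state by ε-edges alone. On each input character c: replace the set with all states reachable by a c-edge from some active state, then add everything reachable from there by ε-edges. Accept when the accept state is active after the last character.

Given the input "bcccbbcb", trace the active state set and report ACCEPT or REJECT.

Answer: REJECT

Steps:
S₀ = ε-closure({0}) = {0,2,4}
'b' @ 1: {3,4,5,6}
'c' @ 2: {}  — state set empty
rest 'ccbbcb' ignored (set empty)
end set {} — state 1 not in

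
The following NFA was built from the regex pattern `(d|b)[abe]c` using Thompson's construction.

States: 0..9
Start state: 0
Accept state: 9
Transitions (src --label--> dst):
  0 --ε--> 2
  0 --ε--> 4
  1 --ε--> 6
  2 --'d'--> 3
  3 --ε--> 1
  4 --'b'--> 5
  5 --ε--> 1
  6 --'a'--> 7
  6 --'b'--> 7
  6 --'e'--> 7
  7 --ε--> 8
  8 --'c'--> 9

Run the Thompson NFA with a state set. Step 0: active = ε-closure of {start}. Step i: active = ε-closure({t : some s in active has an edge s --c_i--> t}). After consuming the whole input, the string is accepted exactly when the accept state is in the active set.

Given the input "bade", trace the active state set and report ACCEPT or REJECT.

S₀ = ε-closure({0}) = {0,2,4}
'b' @ 1: {1,5,6}
'a' @ 2: {7,8}
'd' @ 3: {}  — dead — no transitions
rest 'e' ignored (set empty)
end set {} — state 9 not in

Answer: REJECT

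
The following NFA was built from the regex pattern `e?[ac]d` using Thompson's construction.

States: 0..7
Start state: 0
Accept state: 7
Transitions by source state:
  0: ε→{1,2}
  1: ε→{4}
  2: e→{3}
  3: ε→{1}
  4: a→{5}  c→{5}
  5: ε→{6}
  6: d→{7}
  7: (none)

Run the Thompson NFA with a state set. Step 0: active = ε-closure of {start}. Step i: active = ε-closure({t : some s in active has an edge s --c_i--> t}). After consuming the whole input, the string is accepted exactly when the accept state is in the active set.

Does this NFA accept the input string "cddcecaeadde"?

initial (ε-close {0}): {0,1,2,4}
'c' @ 1: {5,6}
'd' @ 2: {7}  (accept∈set)
'd' @ 3: {}  — no active states
rest 'cecaeadde' ignored (set empty)
after full input: {}  (accept=7 not in)

Answer: REJECT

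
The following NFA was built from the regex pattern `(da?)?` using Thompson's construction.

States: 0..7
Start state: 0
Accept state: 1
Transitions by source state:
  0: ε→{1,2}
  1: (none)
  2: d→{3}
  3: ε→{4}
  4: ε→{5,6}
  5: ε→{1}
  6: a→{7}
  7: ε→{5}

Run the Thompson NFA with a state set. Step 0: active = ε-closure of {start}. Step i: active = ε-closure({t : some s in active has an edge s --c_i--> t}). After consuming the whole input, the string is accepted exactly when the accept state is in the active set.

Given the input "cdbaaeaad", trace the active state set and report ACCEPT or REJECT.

start: ε-closure({0}) = {0,1,2}
'c' @ 1: {}  — no active states
rest 'dbaaeaad' ignored (set empty)
end set {} — state 1 not in

Answer: REJECT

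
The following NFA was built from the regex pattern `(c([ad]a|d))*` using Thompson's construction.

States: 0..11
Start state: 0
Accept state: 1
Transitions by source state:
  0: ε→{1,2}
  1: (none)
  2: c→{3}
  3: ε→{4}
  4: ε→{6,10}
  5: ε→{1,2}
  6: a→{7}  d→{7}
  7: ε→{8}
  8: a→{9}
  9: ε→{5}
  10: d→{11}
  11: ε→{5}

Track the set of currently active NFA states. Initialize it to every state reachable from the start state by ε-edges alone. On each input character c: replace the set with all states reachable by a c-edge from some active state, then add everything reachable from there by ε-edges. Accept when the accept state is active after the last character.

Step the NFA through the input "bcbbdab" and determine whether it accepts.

Answer: REJECT

Derivation:
start: ε-closure({0}) = {0,1,2}
'b' @ 1: {}  — dead — no transitions
rest 'cbbdab' ignored (set empty)
final: {}; accept 1 not in set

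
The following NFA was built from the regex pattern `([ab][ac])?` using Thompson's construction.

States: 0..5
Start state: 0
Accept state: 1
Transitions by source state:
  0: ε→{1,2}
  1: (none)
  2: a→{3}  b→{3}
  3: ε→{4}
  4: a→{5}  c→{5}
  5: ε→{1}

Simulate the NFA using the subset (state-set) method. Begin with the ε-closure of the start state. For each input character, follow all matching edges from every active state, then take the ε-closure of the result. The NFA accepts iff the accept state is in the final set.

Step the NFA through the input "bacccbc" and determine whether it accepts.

start: ε-closure({0}) = {0,1,2}
'b' @ 1: {3,4}
'a' @ 2: {1,5}  (accept∈set)
'c' @ 3: {}  — dead — no transitions
rest 'ccbc' ignored (set empty)
after full input: {}  (accept=1 not in)

Answer: REJECT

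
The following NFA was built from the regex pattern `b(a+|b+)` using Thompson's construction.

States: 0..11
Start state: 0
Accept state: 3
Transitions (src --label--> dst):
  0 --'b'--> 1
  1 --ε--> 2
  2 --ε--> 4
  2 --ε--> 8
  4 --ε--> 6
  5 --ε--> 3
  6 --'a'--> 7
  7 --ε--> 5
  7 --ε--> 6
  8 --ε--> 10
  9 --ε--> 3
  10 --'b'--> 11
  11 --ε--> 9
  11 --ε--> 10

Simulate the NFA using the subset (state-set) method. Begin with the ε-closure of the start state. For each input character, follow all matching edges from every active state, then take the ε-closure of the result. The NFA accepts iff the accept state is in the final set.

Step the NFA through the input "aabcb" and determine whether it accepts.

start: ε-closure({0}) = {0}
'a' @ 1: {}  — dead — no transitions
rest 'abcb' ignored (set empty)
end set {} — state 3 not in

Answer: REJECT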